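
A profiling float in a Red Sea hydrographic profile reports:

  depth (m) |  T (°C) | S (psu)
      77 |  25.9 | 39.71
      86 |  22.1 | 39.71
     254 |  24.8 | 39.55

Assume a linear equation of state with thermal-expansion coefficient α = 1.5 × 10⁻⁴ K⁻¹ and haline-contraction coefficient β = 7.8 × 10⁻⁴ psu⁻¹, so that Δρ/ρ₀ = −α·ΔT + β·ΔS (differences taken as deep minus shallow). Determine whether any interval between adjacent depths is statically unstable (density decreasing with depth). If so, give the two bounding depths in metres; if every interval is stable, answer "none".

Evaluate Δρ/ρ₀ = −αΔT + βΔS across each adjacent pair:
  77–86 m: −αΔT+βΔS = −(1.5 × 10⁻⁴)(-3.8)+(7.8 × 10⁻⁴)(+0.00) = 5.7 × 10⁻⁴ → stable
  86–254 m: −αΔT+βΔS = −(1.5 × 10⁻⁴)(+2.7)+(7.8 × 10⁻⁴)(-0.16) = -5.3 × 10⁻⁴ → UNSTABLE
The 86–254 m interval has Δρ < 0: lighter water underlies denser water.

86–254 m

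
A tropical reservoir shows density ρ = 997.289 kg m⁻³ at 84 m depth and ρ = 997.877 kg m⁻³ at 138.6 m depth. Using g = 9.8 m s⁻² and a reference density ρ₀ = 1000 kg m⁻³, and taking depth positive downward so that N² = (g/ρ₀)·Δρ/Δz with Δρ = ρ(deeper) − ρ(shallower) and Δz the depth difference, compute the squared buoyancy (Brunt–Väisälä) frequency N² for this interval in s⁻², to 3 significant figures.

Δρ = 997.877 − 997.289 = 0.588 kg m⁻³ over Δz = 138.6 − 84 = 54.6 m.
N² = (9.8/1000) × (0.588/54.6) = 1.0554 × 10⁻⁴ s⁻² ≈ 1.06 × 10⁻⁴ s⁻².
Since Δρ > 0 the layer is stably stratified.

1.06 × 10⁻⁴ s⁻²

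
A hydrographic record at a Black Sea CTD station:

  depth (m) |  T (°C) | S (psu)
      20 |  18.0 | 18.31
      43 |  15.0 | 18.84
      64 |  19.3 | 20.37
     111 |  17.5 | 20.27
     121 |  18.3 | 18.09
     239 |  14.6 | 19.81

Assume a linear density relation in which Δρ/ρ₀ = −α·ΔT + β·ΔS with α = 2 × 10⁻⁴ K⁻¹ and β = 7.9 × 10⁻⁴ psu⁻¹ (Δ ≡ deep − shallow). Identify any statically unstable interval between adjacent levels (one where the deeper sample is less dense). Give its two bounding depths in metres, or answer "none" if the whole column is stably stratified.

Evaluate Δρ/ρ₀ = −αΔT + βΔS across each adjacent pair:
  20–43 m: −αΔT+βΔS = −(2 × 10⁻⁴)(-3.0)+(7.9 × 10⁻⁴)(+0.53) = 1.0 × 10⁻³ → stable
  43–64 m: −αΔT+βΔS = −(2 × 10⁻⁴)(+4.3)+(7.9 × 10⁻⁴)(+1.53) = 3.5 × 10⁻⁴ → stable
  64–111 m: −αΔT+βΔS = −(2 × 10⁻⁴)(-1.8)+(7.9 × 10⁻⁴)(-0.10) = 2.8 × 10⁻⁴ → stable
  111–121 m: −αΔT+βΔS = −(2 × 10⁻⁴)(+0.8)+(7.9 × 10⁻⁴)(-2.18) = -1.9 × 10⁻³ → UNSTABLE
  121–239 m: −αΔT+βΔS = −(2 × 10⁻⁴)(-3.7)+(7.9 × 10⁻⁴)(+1.72) = 2.1 × 10⁻³ → stable
The 111–121 m interval has Δρ < 0: lighter water underlies denser water.

111–121 m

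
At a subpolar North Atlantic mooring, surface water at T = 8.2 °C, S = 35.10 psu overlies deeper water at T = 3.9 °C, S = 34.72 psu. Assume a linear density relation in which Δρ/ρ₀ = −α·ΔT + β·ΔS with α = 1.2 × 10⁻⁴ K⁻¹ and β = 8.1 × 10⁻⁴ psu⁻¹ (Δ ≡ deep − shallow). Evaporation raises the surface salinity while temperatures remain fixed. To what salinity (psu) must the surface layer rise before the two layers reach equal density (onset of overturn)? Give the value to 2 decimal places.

35.36 psu

Neutral buoyancy requires −α(T_deep − T_surf) + β(S_deep − S_surf′) = 0.
S_surf′ = S_deep − (α/β)·ΔT = 34.72 − (1.2 × 10⁻⁴/8.1 × 10⁻⁴)·(-4.3) = 35.3570 psu.
Increase required: 35.3570 − 35.10 = 0.2570 psu.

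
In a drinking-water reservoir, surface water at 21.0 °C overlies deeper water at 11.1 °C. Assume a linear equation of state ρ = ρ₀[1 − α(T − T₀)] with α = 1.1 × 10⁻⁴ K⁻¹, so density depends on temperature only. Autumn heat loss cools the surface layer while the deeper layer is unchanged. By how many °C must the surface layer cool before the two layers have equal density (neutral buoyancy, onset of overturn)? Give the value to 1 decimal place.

9.9 °C

With temperature the only control, equal density requires T_surf′ = T_deep.
T_surf′ = 11.1 °C.
Cooling required: 21.0 − 11.1 = 9.9 °C.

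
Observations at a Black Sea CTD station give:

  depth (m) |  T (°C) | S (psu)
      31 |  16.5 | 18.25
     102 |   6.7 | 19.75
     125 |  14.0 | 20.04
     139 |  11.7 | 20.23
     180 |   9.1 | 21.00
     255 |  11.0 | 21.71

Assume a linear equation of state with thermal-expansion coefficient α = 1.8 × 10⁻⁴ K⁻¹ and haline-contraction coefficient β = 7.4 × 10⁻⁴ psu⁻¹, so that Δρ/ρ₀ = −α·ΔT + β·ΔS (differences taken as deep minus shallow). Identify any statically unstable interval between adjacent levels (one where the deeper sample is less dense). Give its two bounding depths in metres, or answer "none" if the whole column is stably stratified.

Evaluate Δρ/ρ₀ = −αΔT + βΔS across each adjacent pair:
  31–102 m: −αΔT+βΔS = −(1.8 × 10⁻⁴)(-9.8)+(7.4 × 10⁻⁴)(+1.50) = 2.9 × 10⁻³ → stable
  102–125 m: −αΔT+βΔS = −(1.8 × 10⁻⁴)(+7.3)+(7.4 × 10⁻⁴)(+0.29) = -1.1 × 10⁻³ → UNSTABLE
  125–139 m: −αΔT+βΔS = −(1.8 × 10⁻⁴)(-2.3)+(7.4 × 10⁻⁴)(+0.19) = 5.5 × 10⁻⁴ → stable
  139–180 m: −αΔT+βΔS = −(1.8 × 10⁻⁴)(-2.6)+(7.4 × 10⁻⁴)(+0.77) = 1.0 × 10⁻³ → stable
  180–255 m: −αΔT+βΔS = −(1.8 × 10⁻⁴)(+1.9)+(7.4 × 10⁻⁴)(+0.71) = 1.8 × 10⁻⁴ → stable
The 102–125 m interval has Δρ < 0: lighter water underlies denser water.

102–125 m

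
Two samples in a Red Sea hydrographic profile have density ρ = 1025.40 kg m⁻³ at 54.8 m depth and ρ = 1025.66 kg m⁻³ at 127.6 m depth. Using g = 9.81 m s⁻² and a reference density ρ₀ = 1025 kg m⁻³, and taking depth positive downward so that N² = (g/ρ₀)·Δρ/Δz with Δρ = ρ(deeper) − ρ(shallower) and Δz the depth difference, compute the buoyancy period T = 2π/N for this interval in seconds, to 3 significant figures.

1.07 × 10³ s

Δρ = 1025.66 − 1025.40 = 0.26 kg m⁻³ over Δz = 127.6 − 54.8 = 72.8 m.
N² = (9.81/1025) × (0.26/72.8) = 3.4181 × 10⁻⁵ s⁻².
N = √(3.4181 × 10⁻⁵) = 5.8465 × 10⁻³ rad s⁻¹, so T = 2π/N = 1.0747 × 10³ s ≈ 1.07 × 10³ s.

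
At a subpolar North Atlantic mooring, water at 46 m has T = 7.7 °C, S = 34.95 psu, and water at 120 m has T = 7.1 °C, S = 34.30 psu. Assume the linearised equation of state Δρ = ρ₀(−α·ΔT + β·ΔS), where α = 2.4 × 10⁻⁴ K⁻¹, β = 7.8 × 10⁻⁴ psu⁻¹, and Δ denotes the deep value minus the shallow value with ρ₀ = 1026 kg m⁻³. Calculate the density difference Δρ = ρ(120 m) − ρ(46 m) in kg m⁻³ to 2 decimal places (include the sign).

-0.37 kg m⁻³

ΔT = -0.6 K, ΔS = -0.65 psu (deep − shallow).
Δρ/ρ₀ = −(2.4 × 10⁻⁴)(-0.6) + (7.8 × 10⁻⁴)(-0.65) = -3.63 × 10⁻⁴.
Δρ = 1026 × (-3.63 × 10⁻⁴) = -0.37 kg m⁻³.
Negative Δρ: lighter below, statically unstable.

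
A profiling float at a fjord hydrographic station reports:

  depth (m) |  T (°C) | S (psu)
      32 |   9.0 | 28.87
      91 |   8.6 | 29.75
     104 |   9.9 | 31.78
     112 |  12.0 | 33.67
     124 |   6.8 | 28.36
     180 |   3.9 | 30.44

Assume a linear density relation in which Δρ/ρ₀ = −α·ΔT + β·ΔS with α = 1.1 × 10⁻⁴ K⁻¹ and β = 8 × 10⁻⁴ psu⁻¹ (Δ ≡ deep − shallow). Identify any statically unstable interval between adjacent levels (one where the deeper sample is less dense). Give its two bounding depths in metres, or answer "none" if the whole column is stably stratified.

Evaluate Δρ/ρ₀ = −αΔT + βΔS across each adjacent pair:
  32–91 m: −αΔT+βΔS = −(1.1 × 10⁻⁴)(-0.4)+(8 × 10⁻⁴)(+0.88) = 7.5 × 10⁻⁴ → stable
  91–104 m: −αΔT+βΔS = −(1.1 × 10⁻⁴)(+1.3)+(8 × 10⁻⁴)(+2.03) = 1.5 × 10⁻³ → stable
  104–112 m: −αΔT+βΔS = −(1.1 × 10⁻⁴)(+2.1)+(8 × 10⁻⁴)(+1.89) = 1.3 × 10⁻³ → stable
  112–124 m: −αΔT+βΔS = −(1.1 × 10⁻⁴)(-5.2)+(8 × 10⁻⁴)(-5.31) = -3.7 × 10⁻³ → UNSTABLE
  124–180 m: −αΔT+βΔS = −(1.1 × 10⁻⁴)(-2.9)+(8 × 10⁻⁴)(+2.08) = 2.0 × 10⁻³ → stable
The 112–124 m interval has Δρ < 0: lighter water underlies denser water.

112–124 m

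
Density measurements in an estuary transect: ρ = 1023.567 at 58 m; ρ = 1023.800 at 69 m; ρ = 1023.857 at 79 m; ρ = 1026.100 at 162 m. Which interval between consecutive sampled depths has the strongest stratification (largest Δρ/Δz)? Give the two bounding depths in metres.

79–162 m

Compute the density gradient over each adjacent pair:
  58–69 m: Δρ/Δz = 0.233/11 = 0.021 kg m⁻⁴
  69–79 m: Δρ/Δz = 0.057/10 = 5.7 × 10⁻³ kg m⁻⁴
  79–162 m: Δρ/Δz = 2.243/83 = 0.027 kg m⁻⁴
The largest gradient is in the 79–162 m interval — the pycnocline.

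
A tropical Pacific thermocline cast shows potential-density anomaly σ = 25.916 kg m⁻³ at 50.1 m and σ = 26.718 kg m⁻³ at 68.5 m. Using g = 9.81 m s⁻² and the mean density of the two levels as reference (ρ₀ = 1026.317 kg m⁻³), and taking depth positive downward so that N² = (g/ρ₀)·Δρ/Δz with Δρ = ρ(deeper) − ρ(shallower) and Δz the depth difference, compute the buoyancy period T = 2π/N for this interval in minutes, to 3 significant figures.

5.13 min

Δρ = 1026.718 − 1025.916 = 0.802 kg m⁻³ over Δz = 68.5 − 50.1 = 18.4 m.
N² = (9.81/1026.317) × (0.802/18.4) = 4.1662 × 10⁻⁴ s⁻².
N = √(4.1662 × 10⁻⁴) = 0.020411 rad s⁻¹, so T = 2π/N = 307.83 s = 5.1305 min ≈ 5.13 min.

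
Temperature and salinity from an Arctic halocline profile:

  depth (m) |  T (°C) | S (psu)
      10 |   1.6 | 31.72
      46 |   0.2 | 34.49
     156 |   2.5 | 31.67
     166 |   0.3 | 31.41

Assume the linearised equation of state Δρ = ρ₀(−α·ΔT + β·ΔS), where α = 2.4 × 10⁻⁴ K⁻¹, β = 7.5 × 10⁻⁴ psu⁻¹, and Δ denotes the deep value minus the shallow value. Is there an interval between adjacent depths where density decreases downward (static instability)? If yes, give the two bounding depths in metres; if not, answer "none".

46–156 m

Evaluate Δρ/ρ₀ = −αΔT + βΔS across each adjacent pair:
  10–46 m: −αΔT+βΔS = −(2.4 × 10⁻⁴)(-1.4)+(7.5 × 10⁻⁴)(+2.77) = 2.4 × 10⁻³ → stable
  46–156 m: −αΔT+βΔS = −(2.4 × 10⁻⁴)(+2.3)+(7.5 × 10⁻⁴)(-2.82) = -2.7 × 10⁻³ → UNSTABLE
  156–166 m: −αΔT+βΔS = −(2.4 × 10⁻⁴)(-2.2)+(7.5 × 10⁻⁴)(-0.26) = 3.3 × 10⁻⁴ → stable
The 46–156 m interval has Δρ < 0: lighter water underlies denser water.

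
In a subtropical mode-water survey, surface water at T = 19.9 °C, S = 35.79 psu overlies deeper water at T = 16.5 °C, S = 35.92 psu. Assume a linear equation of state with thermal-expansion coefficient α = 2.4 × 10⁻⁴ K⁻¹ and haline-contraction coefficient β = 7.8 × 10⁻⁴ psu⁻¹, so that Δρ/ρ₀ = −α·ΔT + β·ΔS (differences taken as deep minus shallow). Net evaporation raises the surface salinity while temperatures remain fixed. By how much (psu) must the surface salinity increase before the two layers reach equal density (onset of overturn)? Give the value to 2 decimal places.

1.18 psu

Neutral buoyancy requires −α(T_deep − T_surf) + β(S_deep − S_surf′) = 0.
S_surf′ = S_deep − (α/β)·ΔT = 35.92 − (2.4 × 10⁻⁴/7.8 × 10⁻⁴)·(-3.4) = 36.9662 psu.
Increase required: 36.9662 − 35.79 = 1.1762 psu.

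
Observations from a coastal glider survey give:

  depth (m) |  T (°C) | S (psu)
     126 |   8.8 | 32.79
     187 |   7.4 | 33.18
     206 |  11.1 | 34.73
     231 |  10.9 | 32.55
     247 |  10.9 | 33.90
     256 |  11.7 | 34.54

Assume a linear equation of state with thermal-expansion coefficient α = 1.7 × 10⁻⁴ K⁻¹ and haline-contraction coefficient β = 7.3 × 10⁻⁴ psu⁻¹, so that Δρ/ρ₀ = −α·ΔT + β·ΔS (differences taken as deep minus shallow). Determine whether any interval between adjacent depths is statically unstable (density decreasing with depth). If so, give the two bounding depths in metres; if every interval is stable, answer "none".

206–231 m

Evaluate Δρ/ρ₀ = −αΔT + βΔS across each adjacent pair:
  126–187 m: −αΔT+βΔS = −(1.7 × 10⁻⁴)(-1.4)+(7.3 × 10⁻⁴)(+0.39) = 5.2 × 10⁻⁴ → stable
  187–206 m: −αΔT+βΔS = −(1.7 × 10⁻⁴)(+3.7)+(7.3 × 10⁻⁴)(+1.55) = 5.0 × 10⁻⁴ → stable
  206–231 m: −αΔT+βΔS = −(1.7 × 10⁻⁴)(-0.2)+(7.3 × 10⁻⁴)(-2.18) = -1.6 × 10⁻³ → UNSTABLE
  231–247 m: −αΔT+βΔS = −(1.7 × 10⁻⁴)(+0.0)+(7.3 × 10⁻⁴)(+1.35) = 9.9 × 10⁻⁴ → stable
  247–256 m: −αΔT+βΔS = −(1.7 × 10⁻⁴)(+0.8)+(7.3 × 10⁻⁴)(+0.64) = 3.3 × 10⁻⁴ → stable
The 206–231 m interval has Δρ < 0: lighter water underlies denser water.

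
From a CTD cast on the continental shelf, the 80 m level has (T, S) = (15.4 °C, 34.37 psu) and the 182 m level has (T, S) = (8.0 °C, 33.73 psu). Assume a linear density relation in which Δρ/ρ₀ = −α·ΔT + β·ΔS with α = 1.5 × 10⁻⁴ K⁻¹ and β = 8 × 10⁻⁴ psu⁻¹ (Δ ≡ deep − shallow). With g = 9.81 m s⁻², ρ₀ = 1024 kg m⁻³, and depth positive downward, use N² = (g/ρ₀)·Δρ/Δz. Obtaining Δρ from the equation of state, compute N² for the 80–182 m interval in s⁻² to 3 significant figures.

ΔT = -7.4 K, ΔS = -0.64 psu (deep − shallow).
Δρ/ρ₀ = −αΔT + βΔS = 1.11 × 10⁻³ − 5.12 × 10⁻⁴ = 5.98 × 10⁻⁴, so Δρ ≈ 0.6124 kg m⁻³.
N² = (g/ρ₀)·Δρ/Δz = g·(Δρ/ρ₀)/Δz = 9.81 × 5.98 × 10⁻⁴ / 102 = 5.7514 × 10⁻⁵ s⁻² ≈ 5.75 × 10⁻⁵ s⁻².

5.75 × 10⁻⁵ s⁻²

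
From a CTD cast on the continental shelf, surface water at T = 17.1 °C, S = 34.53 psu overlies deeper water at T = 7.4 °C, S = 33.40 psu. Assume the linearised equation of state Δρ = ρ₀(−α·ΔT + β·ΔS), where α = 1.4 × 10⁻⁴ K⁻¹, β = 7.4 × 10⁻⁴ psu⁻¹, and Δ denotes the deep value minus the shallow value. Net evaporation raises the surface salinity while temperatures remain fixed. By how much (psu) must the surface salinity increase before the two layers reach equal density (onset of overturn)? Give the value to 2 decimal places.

Neutral buoyancy requires −α(T_deep − T_surf) + β(S_deep − S_surf′) = 0.
S_surf′ = S_deep − (α/β)·ΔT = 33.40 − (1.4 × 10⁻⁴/7.4 × 10⁻⁴)·(-9.7) = 35.2351 psu.
Increase required: 35.2351 − 34.53 = 0.7051 psu.

0.71 psu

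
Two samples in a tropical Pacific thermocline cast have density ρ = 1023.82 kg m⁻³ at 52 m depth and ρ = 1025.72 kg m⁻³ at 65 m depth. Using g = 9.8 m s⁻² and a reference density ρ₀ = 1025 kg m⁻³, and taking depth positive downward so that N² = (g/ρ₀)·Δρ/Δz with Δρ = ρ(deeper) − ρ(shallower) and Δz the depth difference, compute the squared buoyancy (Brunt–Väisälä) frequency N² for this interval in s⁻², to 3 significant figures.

1.40 × 10⁻³ s⁻²

Δρ = 1025.72 − 1023.82 = 1.90 kg m⁻³ over Δz = 65 − 52 = 13 m.
N² = (9.8/1025) × (1.90/13) = 1.3974 × 10⁻³ s⁻² ≈ 1.40 × 10⁻³ s⁻².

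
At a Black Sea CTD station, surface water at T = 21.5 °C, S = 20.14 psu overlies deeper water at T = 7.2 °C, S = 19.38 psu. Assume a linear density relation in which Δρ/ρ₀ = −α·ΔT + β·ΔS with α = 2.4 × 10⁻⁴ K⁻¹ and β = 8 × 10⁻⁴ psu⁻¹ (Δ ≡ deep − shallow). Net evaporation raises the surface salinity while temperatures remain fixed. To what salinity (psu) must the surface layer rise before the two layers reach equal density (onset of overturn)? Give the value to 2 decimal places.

23.67 psu

Neutral buoyancy requires −α(T_deep − T_surf) + β(S_deep − S_surf′) = 0.
S_surf′ = S_deep − (α/β)·ΔT = 19.38 − (2.4 × 10⁻⁴/8 × 10⁻⁴)·(-14.3) = 23.6700 psu.
Increase required: 23.6700 − 20.14 = 3.5300 psu.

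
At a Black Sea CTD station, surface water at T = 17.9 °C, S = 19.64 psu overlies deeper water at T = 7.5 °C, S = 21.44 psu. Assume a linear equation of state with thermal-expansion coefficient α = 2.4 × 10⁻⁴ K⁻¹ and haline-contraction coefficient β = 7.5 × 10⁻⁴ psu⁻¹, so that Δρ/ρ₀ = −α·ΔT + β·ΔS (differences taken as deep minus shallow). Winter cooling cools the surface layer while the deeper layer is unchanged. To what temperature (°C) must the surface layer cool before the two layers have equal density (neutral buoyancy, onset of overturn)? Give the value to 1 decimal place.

1.9 °C

Neutral buoyancy requires Δρ = 0, i.e. −α(T_deep − T_surf′) + β(S_deep − S_surf) = 0.
T_surf′ = T_deep − (β/α)·ΔS = 7.5 − (7.5 × 10⁻⁴/2.4 × 10⁻⁴)·(+1.80) = 1.875 °C.
Cooling required: 17.9 − (1.875) = 16.025 °C.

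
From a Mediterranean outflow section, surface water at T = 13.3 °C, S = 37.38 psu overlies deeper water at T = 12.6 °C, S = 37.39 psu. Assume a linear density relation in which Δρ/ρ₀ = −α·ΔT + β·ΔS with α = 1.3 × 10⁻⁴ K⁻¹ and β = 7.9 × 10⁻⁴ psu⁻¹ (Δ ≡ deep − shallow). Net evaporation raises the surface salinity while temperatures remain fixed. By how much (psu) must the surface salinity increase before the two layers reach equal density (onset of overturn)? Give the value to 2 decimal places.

0.13 psu

Neutral buoyancy requires −α(T_deep − T_surf) + β(S_deep − S_surf′) = 0.
S_surf′ = S_deep − (α/β)·ΔT = 37.39 − (1.3 × 10⁻⁴/7.9 × 10⁻⁴)·(-0.7) = 37.5052 psu.
Increase required: 37.5052 − 37.38 = 0.1252 psu.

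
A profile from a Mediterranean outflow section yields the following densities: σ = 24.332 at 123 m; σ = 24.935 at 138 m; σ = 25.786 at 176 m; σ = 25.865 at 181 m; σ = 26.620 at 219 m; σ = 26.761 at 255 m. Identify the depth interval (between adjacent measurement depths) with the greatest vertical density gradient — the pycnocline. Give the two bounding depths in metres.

123–138 m

Compute the density gradient over each adjacent pair:
  123–138 m: Δρ/Δz = 0.603/15 = 0.040 kg m⁻⁴
  138–176 m: Δρ/Δz = 0.851/38 = 0.022 kg m⁻⁴
  176–181 m: Δρ/Δz = 0.079/5 = 0.016 kg m⁻⁴
  181–219 m: Δρ/Δz = 0.755/38 = 0.020 kg m⁻⁴
  219–255 m: Δρ/Δz = 0.141/36 = 3.9 × 10⁻³ kg m⁻⁴
The largest gradient is in the 123–138 m interval — the pycnocline.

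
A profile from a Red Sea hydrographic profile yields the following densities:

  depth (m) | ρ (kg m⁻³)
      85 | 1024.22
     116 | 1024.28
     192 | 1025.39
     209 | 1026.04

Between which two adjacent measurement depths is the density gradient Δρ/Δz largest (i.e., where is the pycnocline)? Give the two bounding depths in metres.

Compute the density gradient over each adjacent pair:
  85–116 m: Δρ/Δz = 0.06/31 = 1.9 × 10⁻³ kg m⁻⁴
  116–192 m: Δρ/Δz = 1.11/76 = 0.015 kg m⁻⁴
  192–209 m: Δρ/Δz = 0.65/17 = 0.038 kg m⁻⁴
The largest gradient is in the 192–209 m interval — the pycnocline.

192–209 m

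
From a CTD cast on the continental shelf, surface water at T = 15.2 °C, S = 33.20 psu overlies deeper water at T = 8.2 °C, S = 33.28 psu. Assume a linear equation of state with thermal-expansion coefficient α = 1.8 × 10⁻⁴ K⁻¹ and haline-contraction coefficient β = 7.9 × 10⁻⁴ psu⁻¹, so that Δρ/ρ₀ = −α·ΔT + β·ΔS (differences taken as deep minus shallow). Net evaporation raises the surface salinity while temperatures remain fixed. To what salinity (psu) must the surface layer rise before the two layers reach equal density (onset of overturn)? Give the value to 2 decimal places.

34.87 psu

Neutral buoyancy requires −α(T_deep − T_surf) + β(S_deep − S_surf′) = 0.
S_surf′ = S_deep − (α/β)·ΔT = 33.28 − (1.8 × 10⁻⁴/7.9 × 10⁻⁴)·(-7.0) = 34.8749 psu.
Increase required: 34.8749 − 33.20 = 1.6749 psu.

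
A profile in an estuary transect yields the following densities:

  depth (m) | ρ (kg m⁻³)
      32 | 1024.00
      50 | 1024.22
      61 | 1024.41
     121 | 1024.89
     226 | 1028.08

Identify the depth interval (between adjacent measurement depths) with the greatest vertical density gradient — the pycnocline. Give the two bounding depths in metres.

Compute the density gradient over each adjacent pair:
  32–50 m: Δρ/Δz = 0.22/18 = 0.012 kg m⁻⁴
  50–61 m: Δρ/Δz = 0.19/11 = 0.017 kg m⁻⁴
  61–121 m: Δρ/Δz = 0.48/60 = 8.0 × 10⁻³ kg m⁻⁴
  121–226 m: Δρ/Δz = 3.19/105 = 0.030 kg m⁻⁴
The largest gradient is in the 121–226 m interval — the pycnocline.

121–226 m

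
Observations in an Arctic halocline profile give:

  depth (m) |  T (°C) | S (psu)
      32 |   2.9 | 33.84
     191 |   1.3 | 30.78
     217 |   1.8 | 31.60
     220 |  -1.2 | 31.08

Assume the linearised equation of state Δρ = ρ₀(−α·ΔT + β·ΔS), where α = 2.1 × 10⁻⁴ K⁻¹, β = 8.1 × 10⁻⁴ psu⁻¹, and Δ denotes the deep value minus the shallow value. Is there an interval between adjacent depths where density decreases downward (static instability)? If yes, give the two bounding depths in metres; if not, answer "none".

Evaluate Δρ/ρ₀ = −αΔT + βΔS across each adjacent pair:
  32–191 m: −αΔT+βΔS = −(2.1 × 10⁻⁴)(-1.6)+(8.1 × 10⁻⁴)(-3.06) = -2.1 × 10⁻³ → UNSTABLE
  191–217 m: −αΔT+βΔS = −(2.1 × 10⁻⁴)(+0.5)+(8.1 × 10⁻⁴)(+0.82) = 5.6 × 10⁻⁴ → stable
  217–220 m: −αΔT+βΔS = −(2.1 × 10⁻⁴)(-3.0)+(8.1 × 10⁻⁴)(-0.52) = 2.1 × 10⁻⁴ → stable
The 32–191 m interval has Δρ < 0: lighter water underlies denser water.

32–191 m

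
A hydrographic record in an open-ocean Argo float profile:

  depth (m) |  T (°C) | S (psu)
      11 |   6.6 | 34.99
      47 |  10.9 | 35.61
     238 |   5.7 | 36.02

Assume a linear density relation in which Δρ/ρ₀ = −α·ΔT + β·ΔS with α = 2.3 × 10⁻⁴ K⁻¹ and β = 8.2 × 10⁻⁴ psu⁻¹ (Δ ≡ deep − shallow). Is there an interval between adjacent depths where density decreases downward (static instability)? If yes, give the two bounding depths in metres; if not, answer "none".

11–47 m

Evaluate Δρ/ρ₀ = −αΔT + βΔS across each adjacent pair:
  11–47 m: −αΔT+βΔS = −(2.3 × 10⁻⁴)(+4.3)+(8.2 × 10⁻⁴)(+0.62) = -4.8 × 10⁻⁴ → UNSTABLE
  47–238 m: −αΔT+βΔS = −(2.3 × 10⁻⁴)(-5.2)+(8.2 × 10⁻⁴)(+0.41) = 1.5 × 10⁻³ → stable
The 11–47 m interval has Δρ < 0: lighter water underlies denser water.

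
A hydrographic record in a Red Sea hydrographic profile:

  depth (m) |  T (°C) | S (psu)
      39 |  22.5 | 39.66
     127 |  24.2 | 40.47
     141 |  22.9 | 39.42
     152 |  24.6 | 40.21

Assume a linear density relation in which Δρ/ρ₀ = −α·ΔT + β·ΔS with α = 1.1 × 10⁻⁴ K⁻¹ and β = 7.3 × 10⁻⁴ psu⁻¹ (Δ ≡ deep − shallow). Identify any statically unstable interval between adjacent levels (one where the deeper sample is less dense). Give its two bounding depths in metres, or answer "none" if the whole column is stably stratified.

127–141 m

Evaluate Δρ/ρ₀ = −αΔT + βΔS across each adjacent pair:
  39–127 m: −αΔT+βΔS = −(1.1 × 10⁻⁴)(+1.7)+(7.3 × 10⁻⁴)(+0.81) = 4.0 × 10⁻⁴ → stable
  127–141 m: −αΔT+βΔS = −(1.1 × 10⁻⁴)(-1.3)+(7.3 × 10⁻⁴)(-1.05) = -6.2 × 10⁻⁴ → UNSTABLE
  141–152 m: −αΔT+βΔS = −(1.1 × 10⁻⁴)(+1.7)+(7.3 × 10⁻⁴)(+0.79) = 3.9 × 10⁻⁴ → stable
The 127–141 m interval has Δρ < 0: lighter water underlies denser water.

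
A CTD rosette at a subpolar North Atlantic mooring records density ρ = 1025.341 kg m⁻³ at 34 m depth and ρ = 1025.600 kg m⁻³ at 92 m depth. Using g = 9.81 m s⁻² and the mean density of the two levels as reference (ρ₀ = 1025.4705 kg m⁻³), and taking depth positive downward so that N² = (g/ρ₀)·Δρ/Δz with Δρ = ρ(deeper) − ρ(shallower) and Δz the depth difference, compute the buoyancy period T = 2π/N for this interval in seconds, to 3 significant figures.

Δρ = 1025.600 − 1025.341 = 0.259 kg m⁻³ over Δz = 92 − 34 = 58 m.
N² = (9.81/1025.4705) × (0.259/58) = 4.2719 × 10⁻⁵ s⁻².
N = √(4.2719 × 10⁻⁵) = 6.5360 × 10⁻³ rad s⁻¹, so T = 2π/N = 961.32 s ≈ 961 s.
A positive N² confirms static stability across the interval.

961 s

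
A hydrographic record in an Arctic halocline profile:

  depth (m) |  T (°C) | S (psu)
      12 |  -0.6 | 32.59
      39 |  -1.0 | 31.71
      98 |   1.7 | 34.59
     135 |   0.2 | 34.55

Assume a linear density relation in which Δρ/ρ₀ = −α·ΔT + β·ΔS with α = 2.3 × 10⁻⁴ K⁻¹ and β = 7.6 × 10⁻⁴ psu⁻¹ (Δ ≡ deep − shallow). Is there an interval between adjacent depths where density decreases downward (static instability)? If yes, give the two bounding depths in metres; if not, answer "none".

Evaluate Δρ/ρ₀ = −αΔT + βΔS across each adjacent pair:
  12–39 m: −αΔT+βΔS = −(2.3 × 10⁻⁴)(-0.4)+(7.6 × 10⁻⁴)(-0.88) = -5.8 × 10⁻⁴ → UNSTABLE
  39–98 m: −αΔT+βΔS = −(2.3 × 10⁻⁴)(+2.7)+(7.6 × 10⁻⁴)(+2.88) = 1.6 × 10⁻³ → stable
  98–135 m: −αΔT+βΔS = −(2.3 × 10⁻⁴)(-1.5)+(7.6 × 10⁻⁴)(-0.04) = 3.1 × 10⁻⁴ → stable
The 12–39 m interval has Δρ < 0: lighter water underlies denser water.

12–39 m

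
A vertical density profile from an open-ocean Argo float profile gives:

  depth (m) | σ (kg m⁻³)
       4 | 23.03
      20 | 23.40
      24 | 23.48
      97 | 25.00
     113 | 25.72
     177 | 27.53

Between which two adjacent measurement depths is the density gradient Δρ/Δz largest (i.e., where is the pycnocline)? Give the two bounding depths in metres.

97–113 m

Compute the density gradient over each adjacent pair:
  4–20 m: Δρ/Δz = 0.37/16 = 0.023 kg m⁻⁴
  20–24 m: Δρ/Δz = 0.08/4 = 0.020 kg m⁻⁴
  24–97 m: Δρ/Δz = 1.52/73 = 0.021 kg m⁻⁴
  97–113 m: Δρ/Δz = 0.72/16 = 0.045 kg m⁻⁴
  113–177 m: Δρ/Δz = 1.81/64 = 0.028 kg m⁻⁴
The largest gradient is in the 97–113 m interval — the pycnocline.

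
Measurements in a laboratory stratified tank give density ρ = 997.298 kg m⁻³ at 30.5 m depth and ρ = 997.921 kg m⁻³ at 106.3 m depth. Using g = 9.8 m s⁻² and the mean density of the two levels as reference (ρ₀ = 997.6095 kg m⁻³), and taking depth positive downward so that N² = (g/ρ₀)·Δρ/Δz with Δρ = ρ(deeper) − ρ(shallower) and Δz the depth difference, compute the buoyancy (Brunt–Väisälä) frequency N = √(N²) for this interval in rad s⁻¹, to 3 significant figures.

8.99 × 10⁻³ rad s⁻¹

Δρ = 997.921 − 997.298 = 0.623 kg m⁻³ over Δz = 106.3 − 30.5 = 75.8 m.
N² = (9.8/997.6095) × (0.623/75.8) = 8.0739 × 10⁻⁵ s⁻².
N = √(8.0739 × 10⁻⁵) = 8.9855 × 10⁻³ rad s⁻¹ ≈ 8.99 × 10⁻³ rad s⁻¹.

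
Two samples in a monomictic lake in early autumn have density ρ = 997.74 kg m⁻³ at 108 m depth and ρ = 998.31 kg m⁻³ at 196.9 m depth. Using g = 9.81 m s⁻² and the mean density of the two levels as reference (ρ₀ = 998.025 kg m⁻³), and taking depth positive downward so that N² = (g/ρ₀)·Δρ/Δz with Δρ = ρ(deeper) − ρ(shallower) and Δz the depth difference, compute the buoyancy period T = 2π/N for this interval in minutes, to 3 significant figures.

13.2 min

Δρ = 998.31 − 997.74 = 0.57 kg m⁻³ over Δz = 196.9 − 108 = 88.9 m.
N² = (9.81/998.025) × (0.57/88.9) = 6.3023 × 10⁻⁵ s⁻².
N = √(6.3023 × 10⁻⁵) = 7.9387 × 10⁻³ rad s⁻¹, so T = 2π/N = 791.46 s = 13.191 min ≈ 13.2 min.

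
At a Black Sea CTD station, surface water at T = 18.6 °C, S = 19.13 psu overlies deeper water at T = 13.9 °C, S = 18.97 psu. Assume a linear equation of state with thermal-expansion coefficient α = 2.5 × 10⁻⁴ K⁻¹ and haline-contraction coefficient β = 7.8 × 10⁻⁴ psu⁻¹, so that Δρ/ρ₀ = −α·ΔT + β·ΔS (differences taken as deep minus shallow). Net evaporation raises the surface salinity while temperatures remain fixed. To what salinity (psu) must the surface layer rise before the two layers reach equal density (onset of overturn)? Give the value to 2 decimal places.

Neutral buoyancy requires −α(T_deep − T_surf) + β(S_deep − S_surf′) = 0.
S_surf′ = S_deep − (α/β)·ΔT = 18.97 − (2.5 × 10⁻⁴/7.8 × 10⁻⁴)·(-4.7) = 20.4764 psu.
Increase required: 20.4764 − 19.13 = 1.3464 psu.

20.48 psu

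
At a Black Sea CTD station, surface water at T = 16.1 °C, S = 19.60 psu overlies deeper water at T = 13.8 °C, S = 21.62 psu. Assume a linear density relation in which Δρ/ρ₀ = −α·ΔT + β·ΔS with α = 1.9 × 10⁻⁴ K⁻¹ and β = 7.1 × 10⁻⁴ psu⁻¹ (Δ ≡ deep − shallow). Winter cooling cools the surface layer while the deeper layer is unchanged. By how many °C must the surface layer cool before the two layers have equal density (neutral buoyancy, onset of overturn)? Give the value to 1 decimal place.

Neutral buoyancy requires Δρ = 0, i.e. −α(T_deep − T_surf′) + β(S_deep − S_surf) = 0.
T_surf′ = T_deep − (β/α)·ΔS = 13.8 − (7.1 × 10⁻⁴/1.9 × 10⁻⁴)·(+2.02) = 6.252 °C.
Cooling required: 16.1 − (6.252) = 9.848 °C.

9.8 °C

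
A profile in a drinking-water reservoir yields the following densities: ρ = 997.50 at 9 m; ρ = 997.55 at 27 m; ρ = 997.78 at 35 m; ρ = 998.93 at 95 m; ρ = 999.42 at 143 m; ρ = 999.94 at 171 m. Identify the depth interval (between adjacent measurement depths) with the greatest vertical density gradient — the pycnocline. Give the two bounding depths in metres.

Compute the density gradient over each adjacent pair:
  9–27 m: Δρ/Δz = 0.05/18 = 2.8 × 10⁻³ kg m⁻⁴
  27–35 m: Δρ/Δz = 0.23/8 = 0.029 kg m⁻⁴
  35–95 m: Δρ/Δz = 1.15/60 = 0.019 kg m⁻⁴
  95–143 m: Δρ/Δz = 0.49/48 = 0.010 kg m⁻⁴
  143–171 m: Δρ/Δz = 0.52/28 = 0.019 kg m⁻⁴
The largest gradient is in the 27–35 m interval — the pycnocline.

27–35 m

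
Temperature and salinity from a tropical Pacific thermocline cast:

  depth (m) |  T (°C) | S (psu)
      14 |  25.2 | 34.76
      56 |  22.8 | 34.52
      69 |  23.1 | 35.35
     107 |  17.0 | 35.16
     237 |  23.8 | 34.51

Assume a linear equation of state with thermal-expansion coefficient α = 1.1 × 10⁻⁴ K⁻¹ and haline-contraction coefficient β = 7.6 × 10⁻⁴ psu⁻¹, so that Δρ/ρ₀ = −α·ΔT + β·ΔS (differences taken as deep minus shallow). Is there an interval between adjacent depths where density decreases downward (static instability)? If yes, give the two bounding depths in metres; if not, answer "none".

107–237 m

Evaluate Δρ/ρ₀ = −αΔT + βΔS across each adjacent pair:
  14–56 m: −αΔT+βΔS = −(1.1 × 10⁻⁴)(-2.4)+(7.6 × 10⁻⁴)(-0.24) = 8.2 × 10⁻⁵ → stable
  56–69 m: −αΔT+βΔS = −(1.1 × 10⁻⁴)(+0.3)+(7.6 × 10⁻⁴)(+0.83) = 6.0 × 10⁻⁴ → stable
  69–107 m: −αΔT+βΔS = −(1.1 × 10⁻⁴)(-6.1)+(7.6 × 10⁻⁴)(-0.19) = 5.3 × 10⁻⁴ → stable
  107–237 m: −αΔT+βΔS = −(1.1 × 10⁻⁴)(+6.8)+(7.6 × 10⁻⁴)(-0.65) = -1.2 × 10⁻³ → UNSTABLE
The 107–237 m interval has Δρ < 0: lighter water underlies denser water.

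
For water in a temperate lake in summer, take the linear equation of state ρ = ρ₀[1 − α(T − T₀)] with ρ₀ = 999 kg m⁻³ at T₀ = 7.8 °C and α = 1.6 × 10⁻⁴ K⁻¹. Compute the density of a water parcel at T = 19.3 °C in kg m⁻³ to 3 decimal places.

997.162 kg m⁻³

T − T₀ = +11.5 K.
Bracket = 1 − α·(+11.5) = 1 + (-1.84 × 10⁻³) = 0.9981600.
ρ = 999 × 0.9981600 = 997.162 kg m⁻³.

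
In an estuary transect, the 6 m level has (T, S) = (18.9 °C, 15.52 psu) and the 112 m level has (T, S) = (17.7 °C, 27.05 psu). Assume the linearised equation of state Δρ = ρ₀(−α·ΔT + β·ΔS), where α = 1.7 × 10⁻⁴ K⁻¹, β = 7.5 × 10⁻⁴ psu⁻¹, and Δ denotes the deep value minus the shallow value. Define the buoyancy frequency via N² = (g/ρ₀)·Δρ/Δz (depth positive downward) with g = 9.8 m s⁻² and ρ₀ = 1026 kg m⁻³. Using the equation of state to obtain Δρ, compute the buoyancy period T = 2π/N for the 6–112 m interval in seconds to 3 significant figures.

ΔT = -1.2 K, ΔS = +11.53 psu (deep − shallow).
Δρ/ρ₀ = −αΔT + βΔS = 2.04 × 10⁻⁴ + 8.6475 × 10⁻³ = 8.8515 × 10⁻³, so Δρ ≈ 9.082 kg m⁻³.
N² = (g/ρ₀)·Δρ/Δz = g·(Δρ/ρ₀)/Δz = 9.8 × 8.8515 × 10⁻³ / 106 = 8.1835 × 10⁻⁴ s⁻².
N = √(8.1835 × 10⁻⁴) = 0.028607 rad s⁻¹ → T = 2π/N = 219.64 s ≈ 220 s.

220 s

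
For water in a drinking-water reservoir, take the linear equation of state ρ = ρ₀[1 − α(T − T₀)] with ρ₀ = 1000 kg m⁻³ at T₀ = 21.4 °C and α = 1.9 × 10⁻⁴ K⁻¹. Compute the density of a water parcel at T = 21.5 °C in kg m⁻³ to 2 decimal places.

T − T₀ = +0.1 K.
Bracket = 1 − α·(+0.1) = 1 + (-1.90 × 10⁻⁵) = 0.9999810.
ρ = 1000 × 0.9999810 = 999.98 kg m⁻³.

999.98 kg m⁻³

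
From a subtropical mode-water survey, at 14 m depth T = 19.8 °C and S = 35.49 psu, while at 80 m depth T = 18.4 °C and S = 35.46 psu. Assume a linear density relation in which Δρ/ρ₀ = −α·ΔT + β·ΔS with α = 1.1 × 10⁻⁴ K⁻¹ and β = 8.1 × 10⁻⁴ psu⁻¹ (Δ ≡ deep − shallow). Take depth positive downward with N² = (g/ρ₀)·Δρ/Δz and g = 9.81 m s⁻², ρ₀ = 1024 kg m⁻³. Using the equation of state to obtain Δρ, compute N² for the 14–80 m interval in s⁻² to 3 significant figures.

1.93 × 10⁻⁵ s⁻²

ΔT = -1.4 K, ΔS = -0.03 psu (deep − shallow).
Δρ/ρ₀ = −αΔT + βΔS = 1.54 × 10⁻⁴ − 2.43 × 10⁻⁵ = 1.297 × 10⁻⁴, so Δρ ≈ 0.1328 kg m⁻³.
N² = (g/ρ₀)·Δρ/Δz = g·(Δρ/ρ₀)/Δz = 9.81 × 1.297 × 10⁻⁴ / 66 = 1.9278 × 10⁻⁵ s⁻² ≈ 1.93 × 10⁻⁵ s⁻².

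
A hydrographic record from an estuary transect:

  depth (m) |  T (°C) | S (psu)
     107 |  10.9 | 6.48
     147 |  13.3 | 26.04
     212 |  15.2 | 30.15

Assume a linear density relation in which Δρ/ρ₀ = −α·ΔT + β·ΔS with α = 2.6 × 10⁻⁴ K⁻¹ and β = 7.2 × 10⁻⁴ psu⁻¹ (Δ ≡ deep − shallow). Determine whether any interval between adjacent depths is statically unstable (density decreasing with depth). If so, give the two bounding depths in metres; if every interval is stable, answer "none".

none

Evaluate Δρ/ρ₀ = −αΔT + βΔS across each adjacent pair:
  107–147 m: −αΔT+βΔS = −(2.6 × 10⁻⁴)(+2.4)+(7.2 × 10⁻⁴)(+19.56) = 0.013 → stable
  147–212 m: −αΔT+βΔS = −(2.6 × 10⁻⁴)(+1.9)+(7.2 × 10⁻⁴)(+4.11) = 2.5 × 10⁻³ → stable
Every interval has Δρ > 0: the column is stably stratified throughout.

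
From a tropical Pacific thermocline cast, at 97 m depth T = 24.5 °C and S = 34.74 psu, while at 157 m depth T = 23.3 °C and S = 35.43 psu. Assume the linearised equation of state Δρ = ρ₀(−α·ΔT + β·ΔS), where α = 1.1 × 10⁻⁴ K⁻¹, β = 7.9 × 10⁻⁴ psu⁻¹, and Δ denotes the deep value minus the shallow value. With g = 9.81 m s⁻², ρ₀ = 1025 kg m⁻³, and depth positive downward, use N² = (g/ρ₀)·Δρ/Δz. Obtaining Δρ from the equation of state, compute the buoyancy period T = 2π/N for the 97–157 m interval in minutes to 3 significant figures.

ΔT = -1.2 K, ΔS = +0.69 psu (deep − shallow).
Δρ/ρ₀ = −αΔT + βΔS = 1.32 × 10⁻⁴ + 5.451 × 10⁻⁴ = 6.771 × 10⁻⁴, so Δρ ≈ 0.6940 kg m⁻³.
N² = (g/ρ₀)·Δρ/Δz = g·(Δρ/ρ₀)/Δz = 9.81 × 6.771 × 10⁻⁴ / 60 = 1.1071 × 10⁻⁴ s⁻².
N = √(1.1071 × 10⁻⁴) = 0.010522 rad s⁻¹ → T = 2π/N = 597.15 s = 9.9525 min ≈ 9.95 min.

9.95 min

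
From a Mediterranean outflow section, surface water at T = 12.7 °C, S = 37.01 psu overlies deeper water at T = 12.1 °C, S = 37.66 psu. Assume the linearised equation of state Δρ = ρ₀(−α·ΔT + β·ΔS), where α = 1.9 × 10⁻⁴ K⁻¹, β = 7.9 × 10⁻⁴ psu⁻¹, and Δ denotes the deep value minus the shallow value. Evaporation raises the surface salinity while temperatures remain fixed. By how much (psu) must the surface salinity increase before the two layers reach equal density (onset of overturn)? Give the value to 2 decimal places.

0.79 psu

Neutral buoyancy requires −α(T_deep − T_surf) + β(S_deep − S_surf′) = 0.
S_surf′ = S_deep − (α/β)·ΔT = 37.66 − (1.9 × 10⁻⁴/7.9 × 10⁻⁴)·(-0.6) = 37.8043 psu.
Increase required: 37.8043 − 37.01 = 0.7943 psu.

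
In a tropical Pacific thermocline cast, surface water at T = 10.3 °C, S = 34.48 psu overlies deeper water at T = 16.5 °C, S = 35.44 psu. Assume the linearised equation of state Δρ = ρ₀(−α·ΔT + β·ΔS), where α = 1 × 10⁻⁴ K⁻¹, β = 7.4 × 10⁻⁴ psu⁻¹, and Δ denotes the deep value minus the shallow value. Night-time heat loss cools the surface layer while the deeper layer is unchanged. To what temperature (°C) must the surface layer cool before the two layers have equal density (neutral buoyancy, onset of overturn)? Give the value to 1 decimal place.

9.4 °C

Neutral buoyancy requires Δρ = 0, i.e. −α(T_deep − T_surf′) + β(S_deep − S_surf) = 0.
T_surf′ = T_deep − (β/α)·ΔS = 16.5 − (7.4 × 10⁻⁴/1 × 10⁻⁴)·(+0.96) = 9.396 °C.
Cooling required: 10.3 − (9.396) = 0.904 °C.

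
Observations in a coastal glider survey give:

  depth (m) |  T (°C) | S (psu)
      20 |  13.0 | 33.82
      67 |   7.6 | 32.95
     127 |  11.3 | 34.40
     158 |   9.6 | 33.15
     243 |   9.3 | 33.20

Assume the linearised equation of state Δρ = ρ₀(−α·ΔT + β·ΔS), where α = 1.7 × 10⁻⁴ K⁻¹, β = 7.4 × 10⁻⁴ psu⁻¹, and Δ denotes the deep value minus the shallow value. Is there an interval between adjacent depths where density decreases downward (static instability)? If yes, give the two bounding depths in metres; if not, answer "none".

Evaluate Δρ/ρ₀ = −αΔT + βΔS across each adjacent pair:
  20–67 m: −αΔT+βΔS = −(1.7 × 10⁻⁴)(-5.4)+(7.4 × 10⁻⁴)(-0.87) = 2.7 × 10⁻⁴ → stable
  67–127 m: −αΔT+βΔS = −(1.7 × 10⁻⁴)(+3.7)+(7.4 × 10⁻⁴)(+1.45) = 4.4 × 10⁻⁴ → stable
  127–158 m: −αΔT+βΔS = −(1.7 × 10⁻⁴)(-1.7)+(7.4 × 10⁻⁴)(-1.25) = -6.4 × 10⁻⁴ → UNSTABLE
  158–243 m: −αΔT+βΔS = −(1.7 × 10⁻⁴)(-0.3)+(7.4 × 10⁻⁴)(+0.05) = 8.8 × 10⁻⁵ → stable
The 127–158 m interval has Δρ < 0: lighter water underlies denser water.

127–158 m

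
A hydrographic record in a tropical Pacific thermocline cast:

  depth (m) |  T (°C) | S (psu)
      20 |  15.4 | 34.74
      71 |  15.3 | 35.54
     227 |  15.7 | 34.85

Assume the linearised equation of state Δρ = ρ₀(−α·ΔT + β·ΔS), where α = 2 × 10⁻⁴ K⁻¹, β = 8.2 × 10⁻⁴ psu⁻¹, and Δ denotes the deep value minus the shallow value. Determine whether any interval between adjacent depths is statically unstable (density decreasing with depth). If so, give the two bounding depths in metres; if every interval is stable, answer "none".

71–227 m

Evaluate Δρ/ρ₀ = −αΔT + βΔS across each adjacent pair:
  20–71 m: −αΔT+βΔS = −(2 × 10⁻⁴)(-0.1)+(8.2 × 10⁻⁴)(+0.80) = 6.8 × 10⁻⁴ → stable
  71–227 m: −αΔT+βΔS = −(2 × 10⁻⁴)(+0.4)+(8.2 × 10⁻⁴)(-0.69) = -6.5 × 10⁻⁴ → UNSTABLE
The 71–227 m interval has Δρ < 0: lighter water underlies denser water.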